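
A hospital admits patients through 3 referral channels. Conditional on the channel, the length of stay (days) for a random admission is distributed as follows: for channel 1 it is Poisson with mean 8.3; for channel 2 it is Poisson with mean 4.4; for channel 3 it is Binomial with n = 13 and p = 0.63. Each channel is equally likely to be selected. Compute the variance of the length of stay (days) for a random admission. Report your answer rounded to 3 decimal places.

Per component, 1: μ=8.3, E[X²]=77.19; 2: μ=4.4, E[X²]=23.76; 3: μ=8.19, E[X²]=70.1064.
E[X] = 0.333333·8.3 + 0.333333·4.4 + 0.333333·8.19 = 6.96333.
E[X²] = 0.333333·77.19 + 0.333333·23.76 + 0.333333·70.1064 = 57.0188.
Var(X) = E[X²] − (E[X])² = 57.0188 − 48.488 = 8.53079.

8.531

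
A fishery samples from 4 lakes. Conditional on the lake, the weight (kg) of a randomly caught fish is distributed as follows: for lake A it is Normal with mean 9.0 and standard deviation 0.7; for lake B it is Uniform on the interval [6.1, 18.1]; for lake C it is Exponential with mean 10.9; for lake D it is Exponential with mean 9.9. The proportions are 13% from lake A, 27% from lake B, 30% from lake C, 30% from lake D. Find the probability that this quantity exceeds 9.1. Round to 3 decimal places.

Conditional on each lake, P(X > 9.1): A: 0.443202; B: 0.75; C: 0.433934; D: 0.398841.
By total probability, P(X > 9.1) = 0.13·0.443202 + 0.27·0.75 + 0.3·0.433934 + 0.3·0.398841 = 0.509949.

0.510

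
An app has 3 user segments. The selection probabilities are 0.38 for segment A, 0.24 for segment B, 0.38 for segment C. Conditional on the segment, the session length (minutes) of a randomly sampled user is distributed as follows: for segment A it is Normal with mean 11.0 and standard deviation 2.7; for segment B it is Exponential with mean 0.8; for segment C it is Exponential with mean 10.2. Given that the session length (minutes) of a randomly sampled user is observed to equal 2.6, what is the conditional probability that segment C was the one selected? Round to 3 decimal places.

0.705

Likelihoods f(2.6 | ·): A: 0.00116889; B: 0.0484678; C: 0.0759797.
Posterior ∝ prior × likelihood. Numerator for C: 0.38·0.0759797 = 0.0288723.
Normalizing constant: 0.38·0.00116889 + 0.24·0.0484678 + 0.38·0.0759797 = 0.0409487.
P(C | observation) = 0.0288723 / 0.0409487 = 0.705084.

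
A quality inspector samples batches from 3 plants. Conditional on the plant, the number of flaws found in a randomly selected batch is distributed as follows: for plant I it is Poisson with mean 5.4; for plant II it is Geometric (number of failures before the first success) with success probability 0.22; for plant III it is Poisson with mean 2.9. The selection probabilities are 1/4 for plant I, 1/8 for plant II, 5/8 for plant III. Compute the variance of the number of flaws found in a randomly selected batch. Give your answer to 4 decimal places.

6.2936

Per component, I: μ=5.4, E[X²]=34.56; II: μ=3.54545, E[X²]=28.686; III: μ=2.9, E[X²]=11.31.
E[X] = 0.25·5.4 + 0.125·3.54545 + 0.625·2.9 = 3.60568.
E[X²] = 0.25·34.56 + 0.125·28.686 + 0.625·11.31 = 19.2945.
Var(X) = E[X²] − (E[X])² = 19.2945 − 13.0009 = 6.29355.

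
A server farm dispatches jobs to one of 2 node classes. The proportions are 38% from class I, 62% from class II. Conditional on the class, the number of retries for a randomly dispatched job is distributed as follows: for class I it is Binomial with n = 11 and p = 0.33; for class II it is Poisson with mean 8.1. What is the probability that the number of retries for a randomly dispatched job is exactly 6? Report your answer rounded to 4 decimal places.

Conditional on each class, P(X = 6): I: 0.0805563; II: 0.119067.
By total probability, P(X = 6) = 0.38·0.0805563 + 0.62·0.119067 = 0.104433.

0.1044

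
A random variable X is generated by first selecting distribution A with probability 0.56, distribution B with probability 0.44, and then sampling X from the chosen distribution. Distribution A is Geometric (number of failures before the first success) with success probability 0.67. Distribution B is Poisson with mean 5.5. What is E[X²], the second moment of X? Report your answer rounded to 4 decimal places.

For each component E[X²] = Var + (mean)², giving A: 0.977723; B: 35.75.
Overall E[X²] = 0.56·0.977723 + 0.44·35.75 = 16.2775.

16.2775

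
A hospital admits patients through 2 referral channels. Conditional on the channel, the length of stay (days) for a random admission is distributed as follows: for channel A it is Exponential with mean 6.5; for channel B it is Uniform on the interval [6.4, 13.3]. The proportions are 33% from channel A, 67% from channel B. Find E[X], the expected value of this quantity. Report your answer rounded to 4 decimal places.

8.7445

Component means — A: 6.5; B: 9.85.
E[X] = 0.33·6.5 + 0.67·9.85 = 8.7445.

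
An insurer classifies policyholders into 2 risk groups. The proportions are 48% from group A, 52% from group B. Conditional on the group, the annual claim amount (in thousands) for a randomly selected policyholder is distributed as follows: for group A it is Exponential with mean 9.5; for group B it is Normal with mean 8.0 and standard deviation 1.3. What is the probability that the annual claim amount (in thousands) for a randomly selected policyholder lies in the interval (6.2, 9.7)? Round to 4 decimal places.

0.5042

Conditional on each group, P(6.2 < X < 9.7): A: 0.160458; B: 0.821426.
By total probability, P(6.2 < X < 9.7) = 0.48·0.160458 + 0.52·0.821426 = 0.504162.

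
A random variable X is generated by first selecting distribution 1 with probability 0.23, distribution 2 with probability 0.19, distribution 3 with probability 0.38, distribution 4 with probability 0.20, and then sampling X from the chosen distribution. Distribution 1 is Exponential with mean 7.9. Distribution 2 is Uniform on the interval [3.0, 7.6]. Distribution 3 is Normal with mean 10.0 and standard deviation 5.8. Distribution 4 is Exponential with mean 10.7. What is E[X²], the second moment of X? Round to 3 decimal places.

130.960

For each component E[X²] = Var + (mean)², giving 1: 124.82; 2: 29.8533; 3: 133.64; 4: 228.98.
Overall E[X²] = 0.23·124.82 + 0.19·29.8533 + 0.38·133.64 + 0.2·228.98 = 130.96.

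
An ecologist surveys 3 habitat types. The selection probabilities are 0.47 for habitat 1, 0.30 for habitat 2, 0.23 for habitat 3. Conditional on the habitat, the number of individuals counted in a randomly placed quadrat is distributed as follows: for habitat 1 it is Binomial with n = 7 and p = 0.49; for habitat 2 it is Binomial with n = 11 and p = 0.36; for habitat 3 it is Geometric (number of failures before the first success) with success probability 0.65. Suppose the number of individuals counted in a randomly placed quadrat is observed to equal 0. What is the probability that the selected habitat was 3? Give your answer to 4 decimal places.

0.9588

Likelihoods P(X=0 | ·): 1: 0.00897411; 2: 0.0073787; 3: 0.65.
Posterior ∝ prior × likelihood. Numerator for 3: 0.23·0.65 = 0.1495.
Normalizing constant: 0.47·0.00897411 + 0.3·0.0073787 + 0.23·0.65 = 0.155931.
P(3 | observation) = 0.1495 / 0.155931 = 0.958755.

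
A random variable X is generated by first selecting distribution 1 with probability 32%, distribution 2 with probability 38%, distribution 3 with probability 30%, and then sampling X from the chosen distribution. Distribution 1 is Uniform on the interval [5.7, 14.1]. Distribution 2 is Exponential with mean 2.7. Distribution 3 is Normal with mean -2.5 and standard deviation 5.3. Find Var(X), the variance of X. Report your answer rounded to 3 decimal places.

Per component, 1: μ=9.9, E[X²]=103.89; 2: μ=2.7, E[X²]=14.58; 3: μ=-2.5, E[X²]=34.34.
E[X] = 0.32·9.9 + 0.38·2.7 + 0.3·-2.5 = 3.444.
E[X²] = 0.32·103.89 + 0.38·14.58 + 0.3·34.34 = 49.0872.
Var(X) = E[X²] − (E[X])² = 49.0872 − 11.8611 = 37.2261.

37.226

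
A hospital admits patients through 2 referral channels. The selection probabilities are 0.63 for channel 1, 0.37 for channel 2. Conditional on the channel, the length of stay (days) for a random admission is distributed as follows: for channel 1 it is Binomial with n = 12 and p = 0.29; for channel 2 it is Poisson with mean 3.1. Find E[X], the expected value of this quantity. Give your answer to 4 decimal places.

Component means — 1: 3.48; 2: 3.1.
E[X] = 0.63·3.48 + 0.37·3.1 = 3.3394.

3.3394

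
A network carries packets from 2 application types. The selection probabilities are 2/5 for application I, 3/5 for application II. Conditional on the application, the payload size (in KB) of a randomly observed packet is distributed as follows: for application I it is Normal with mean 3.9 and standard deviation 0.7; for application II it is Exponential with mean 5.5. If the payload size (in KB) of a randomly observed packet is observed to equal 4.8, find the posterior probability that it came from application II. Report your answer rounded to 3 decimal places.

0.314

Likelihoods f(4.8 | ·): I: 0.249376; II: 0.0759655.
Posterior ∝ prior × likelihood. Numerator for II: 0.6·0.0759655 = 0.0455793.
Normalizing constant: 0.4·0.249376 + 0.6·0.0759655 = 0.14533.
P(II | observation) = 0.0455793 / 0.14533 = 0.313627.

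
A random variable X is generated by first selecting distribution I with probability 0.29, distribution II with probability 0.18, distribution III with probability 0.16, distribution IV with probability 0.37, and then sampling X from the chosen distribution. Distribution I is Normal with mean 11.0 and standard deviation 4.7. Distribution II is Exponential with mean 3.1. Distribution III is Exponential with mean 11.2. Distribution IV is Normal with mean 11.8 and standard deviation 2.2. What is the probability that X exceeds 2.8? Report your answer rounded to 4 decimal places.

Conditional on each component, P(X > 2.8): I: 0.95948; II: 0.40526; III: 0.778801; IV: 0.999979.
By total probability, P(X > 2.8) = 0.29·0.95948 + 0.18·0.40526 + 0.16·0.778801 + 0.37·0.999979 = 0.845796.

0.8458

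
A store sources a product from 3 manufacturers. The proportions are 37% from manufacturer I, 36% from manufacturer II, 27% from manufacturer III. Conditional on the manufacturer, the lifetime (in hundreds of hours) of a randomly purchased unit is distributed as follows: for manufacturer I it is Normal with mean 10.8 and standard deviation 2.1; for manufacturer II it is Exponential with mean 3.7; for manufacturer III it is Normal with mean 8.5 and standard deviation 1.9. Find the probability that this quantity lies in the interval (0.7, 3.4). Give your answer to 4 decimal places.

0.1554

Conditional on each manufacturer, P(0.7 < X < 3.4): I: 0.000211939; II: 0.42868; III: 0.00361487.
By total probability, P(0.7 < X < 3.4) = 0.37·0.000211939 + 0.36·0.42868 + 0.27·0.00361487 = 0.155379.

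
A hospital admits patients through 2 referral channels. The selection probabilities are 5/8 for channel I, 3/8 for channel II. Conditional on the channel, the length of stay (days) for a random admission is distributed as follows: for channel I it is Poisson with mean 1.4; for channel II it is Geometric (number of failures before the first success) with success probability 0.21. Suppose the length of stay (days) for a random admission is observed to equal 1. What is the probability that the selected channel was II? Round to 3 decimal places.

0.224

Likelihoods P(X=1 | ·): I: 0.345236; II: 0.1659.
Posterior ∝ prior × likelihood. Numerator for II: 0.375·0.1659 = 0.0622125.
Normalizing constant: 0.625·0.345236 + 0.375·0.1659 = 0.277985.
P(II | observation) = 0.0622125 / 0.277985 = 0.223798.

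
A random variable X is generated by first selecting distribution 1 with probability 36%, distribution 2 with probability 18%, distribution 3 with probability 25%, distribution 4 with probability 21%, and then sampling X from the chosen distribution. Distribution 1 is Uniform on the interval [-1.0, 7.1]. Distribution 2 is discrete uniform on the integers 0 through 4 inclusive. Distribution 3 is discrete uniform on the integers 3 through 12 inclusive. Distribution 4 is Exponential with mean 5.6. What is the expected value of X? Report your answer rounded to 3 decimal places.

Component means — 1: 3.05; 2: 2; 3: 7.5; 4: 5.6.
E[X] = 0.36·3.05 + 0.18·2 + 0.25·7.5 + 0.21·5.6 = 4.509.

4.509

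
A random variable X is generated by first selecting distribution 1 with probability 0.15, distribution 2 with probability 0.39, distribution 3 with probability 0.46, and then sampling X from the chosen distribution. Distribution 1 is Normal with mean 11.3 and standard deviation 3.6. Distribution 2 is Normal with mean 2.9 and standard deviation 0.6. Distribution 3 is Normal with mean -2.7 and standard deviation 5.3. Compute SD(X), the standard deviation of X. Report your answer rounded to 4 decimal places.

Per component, 1: μ=11.3, E[X²]=140.65; 2: μ=2.9, E[X²]=8.77; 3: μ=-2.7, E[X²]=35.38.
E[X] = 0.15·11.3 + 0.39·2.9 + 0.46·-2.7 = 1.584.
E[X²] = 0.15·140.65 + 0.39·8.77 + 0.46·35.38 = 40.7926.
Var(X) = E[X²] − (E[X])² = 40.7926 − 2.50906 = 38.2835.
SD(X) = √38.2835 = 6.18737.

6.1874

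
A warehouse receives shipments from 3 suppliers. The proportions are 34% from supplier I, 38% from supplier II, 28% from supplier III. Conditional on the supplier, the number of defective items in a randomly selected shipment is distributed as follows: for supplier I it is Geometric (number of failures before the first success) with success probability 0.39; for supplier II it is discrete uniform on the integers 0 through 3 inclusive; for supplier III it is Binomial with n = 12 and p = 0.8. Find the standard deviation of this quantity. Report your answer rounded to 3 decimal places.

Per component, I: μ=1.5641, E[X²]=6.45694; II: μ=1.5, E[X²]=3.5; III: μ=9.6, E[X²]=94.08.
E[X] = 0.34·1.5641 + 0.38·1.5 + 0.28·9.6 = 3.78979.
E[X²] = 0.34·6.45694 + 0.38·3.5 + 0.28·94.08 = 29.8678.
Var(X) = E[X²] − (E[X])² = 29.8678 − 14.3625 = 15.5052.
SD(X) = √15.5052 = 3.93767.

3.938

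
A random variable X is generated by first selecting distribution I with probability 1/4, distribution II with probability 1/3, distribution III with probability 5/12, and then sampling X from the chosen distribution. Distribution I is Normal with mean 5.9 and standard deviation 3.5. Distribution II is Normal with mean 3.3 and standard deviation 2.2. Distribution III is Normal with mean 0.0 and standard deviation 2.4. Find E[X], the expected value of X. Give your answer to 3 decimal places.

Component means — I: 5.9; II: 3.3; III: 0.
E[X] = 0.25·5.9 + 0.333333·3.3 + 0.416667·0 = 2.575.

2.575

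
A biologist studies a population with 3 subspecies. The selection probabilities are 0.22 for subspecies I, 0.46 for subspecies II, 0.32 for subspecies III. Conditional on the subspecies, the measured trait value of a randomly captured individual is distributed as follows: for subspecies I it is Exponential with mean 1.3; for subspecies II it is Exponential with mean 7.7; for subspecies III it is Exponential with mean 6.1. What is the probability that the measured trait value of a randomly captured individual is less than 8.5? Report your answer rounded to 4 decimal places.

Conditional on each subspecies, P(X < 8.5): I: 0.998553; II: 0.668423; III: 0.751781.
By total probability, P(X < 8.5) = 0.22·0.998553 + 0.46·0.668423 + 0.32·0.751781 = 0.767726.

0.7677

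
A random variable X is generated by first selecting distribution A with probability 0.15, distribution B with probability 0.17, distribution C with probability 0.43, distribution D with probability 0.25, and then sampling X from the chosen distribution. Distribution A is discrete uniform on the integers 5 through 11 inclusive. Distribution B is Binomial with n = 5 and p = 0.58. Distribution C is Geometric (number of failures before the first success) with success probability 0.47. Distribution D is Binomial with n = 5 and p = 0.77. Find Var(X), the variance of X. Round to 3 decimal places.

7.480

Per component, A: μ=8, E[X²]=68; B: μ=2.9, E[X²]=9.628; C: μ=1.12766, E[X²]=3.67089; D: μ=3.85, E[X²]=15.708.
E[X] = 0.15·8 + 0.17·2.9 + 0.43·1.12766 + 0.25·3.85 = 3.14039.
E[X²] = 0.15·68 + 0.17·9.628 + 0.43·3.67089 + 0.25·15.708 = 17.3422.
Var(X) = E[X²] − (E[X])² = 17.3422 − 9.86207 = 7.48017.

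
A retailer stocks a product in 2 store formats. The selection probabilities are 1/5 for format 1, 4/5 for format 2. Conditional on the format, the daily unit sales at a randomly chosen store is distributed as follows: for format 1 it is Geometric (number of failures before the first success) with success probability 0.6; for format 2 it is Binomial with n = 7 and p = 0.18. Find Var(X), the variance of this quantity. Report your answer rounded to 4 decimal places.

1.1051

Per component, 1: μ=0.666667, E[X²]=1.55556; 2: μ=1.26, E[X²]=2.6208.
E[X] = 0.2·0.666667 + 0.8·1.26 = 1.14133.
E[X²] = 0.2·1.55556 + 0.8·2.6208 = 2.40775.
Var(X) = E[X²] − (E[X])² = 2.40775 − 1.30264 = 1.10511.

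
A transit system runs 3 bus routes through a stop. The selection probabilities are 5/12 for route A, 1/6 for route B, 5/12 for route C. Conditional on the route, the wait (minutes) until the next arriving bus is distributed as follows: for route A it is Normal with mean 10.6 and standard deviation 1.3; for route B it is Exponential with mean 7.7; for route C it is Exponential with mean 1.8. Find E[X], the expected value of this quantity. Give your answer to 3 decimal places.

6.450

Component means — A: 10.6; B: 7.7; C: 1.8.
E[X] = 0.416667·10.6 + 0.166667·7.7 + 0.416667·1.8 = 6.45.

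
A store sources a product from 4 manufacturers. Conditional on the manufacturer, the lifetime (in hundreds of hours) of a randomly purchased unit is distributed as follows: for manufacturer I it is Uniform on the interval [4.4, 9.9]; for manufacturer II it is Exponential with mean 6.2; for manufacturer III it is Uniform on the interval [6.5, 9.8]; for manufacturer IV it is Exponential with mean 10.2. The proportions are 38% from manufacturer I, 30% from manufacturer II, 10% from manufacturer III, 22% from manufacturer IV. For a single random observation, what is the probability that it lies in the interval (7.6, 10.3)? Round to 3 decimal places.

0.281

Conditional on each manufacturer, P(7.6 < X < 10.3): I: 0.418182; II: 0.103627; III: 0.666667; IV: 0.110397.
By total probability, P(7.6 < X < 10.3) = 0.38·0.418182 + 0.3·0.103627 + 0.1·0.666667 + 0.22·0.110397 = 0.280951.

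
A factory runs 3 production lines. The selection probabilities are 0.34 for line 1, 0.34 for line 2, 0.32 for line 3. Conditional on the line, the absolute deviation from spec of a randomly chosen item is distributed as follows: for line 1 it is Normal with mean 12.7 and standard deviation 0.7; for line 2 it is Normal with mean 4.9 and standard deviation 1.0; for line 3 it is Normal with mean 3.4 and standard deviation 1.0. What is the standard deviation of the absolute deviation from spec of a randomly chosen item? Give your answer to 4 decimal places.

Per component, 1: μ=12.7, E[X²]=161.78; 2: μ=4.9, E[X²]=25.01; 3: μ=3.4, E[X²]=12.56.
E[X] = 0.34·12.7 + 0.34·4.9 + 0.32·3.4 = 7.072.
E[X²] = 0.34·161.78 + 0.34·25.01 + 0.32·12.56 = 67.5278.
Var(X) = E[X²] − (E[X])² = 67.5278 − 50.0132 = 17.5146.
SD(X) = √17.5146 = 4.18505.

4.1850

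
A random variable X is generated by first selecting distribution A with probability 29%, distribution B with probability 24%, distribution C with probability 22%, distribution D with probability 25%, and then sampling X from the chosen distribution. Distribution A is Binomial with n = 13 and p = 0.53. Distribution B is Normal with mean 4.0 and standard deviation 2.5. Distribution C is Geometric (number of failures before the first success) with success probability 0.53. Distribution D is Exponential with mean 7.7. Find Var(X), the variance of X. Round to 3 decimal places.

24.444

Per component, A: μ=6.89, E[X²]=50.7104; B: μ=4, E[X²]=22.25; C: μ=0.886792, E[X²]=2.45959; D: μ=7.7, E[X²]=118.58.
E[X] = 0.29·6.89 + 0.24·4 + 0.22·0.886792 + 0.25·7.7 = 5.07819.
E[X²] = 0.29·50.7104 + 0.24·22.25 + 0.22·2.45959 + 0.25·118.58 = 50.2321.
Var(X) = E[X²] − (E[X])² = 50.2321 − 25.7881 = 24.4441.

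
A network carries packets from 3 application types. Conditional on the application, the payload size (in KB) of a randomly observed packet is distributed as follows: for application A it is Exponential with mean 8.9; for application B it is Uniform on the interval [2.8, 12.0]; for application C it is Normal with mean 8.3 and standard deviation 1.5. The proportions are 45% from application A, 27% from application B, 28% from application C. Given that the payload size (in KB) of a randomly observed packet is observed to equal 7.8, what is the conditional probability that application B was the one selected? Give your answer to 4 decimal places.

Likelihoods f(7.8 | ·): A: 0.0467727; B: 0.108696; C: 0.251589.
Posterior ∝ prior × likelihood. Numerator for B: 0.27·0.108696 = 0.0293478.
Normalizing constant: 0.45·0.0467727 + 0.27·0.108696 + 0.28·0.251589 = 0.12084.
P(B | observation) = 0.0293478 / 0.12084 = 0.242864.

0.2429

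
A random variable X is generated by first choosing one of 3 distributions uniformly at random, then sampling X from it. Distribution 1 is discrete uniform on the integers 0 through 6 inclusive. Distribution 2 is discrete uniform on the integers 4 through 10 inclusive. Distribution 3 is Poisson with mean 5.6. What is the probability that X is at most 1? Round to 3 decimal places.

Conditional on each component, P(X ≤ 1): 1: 0.285714; 2: 0; 3: 0.0244059.
By total probability, P(X ≤ 1) = 0.333333·0.285714 + 0.333333·0 + 0.333333·0.0244059 = 0.103373.

0.103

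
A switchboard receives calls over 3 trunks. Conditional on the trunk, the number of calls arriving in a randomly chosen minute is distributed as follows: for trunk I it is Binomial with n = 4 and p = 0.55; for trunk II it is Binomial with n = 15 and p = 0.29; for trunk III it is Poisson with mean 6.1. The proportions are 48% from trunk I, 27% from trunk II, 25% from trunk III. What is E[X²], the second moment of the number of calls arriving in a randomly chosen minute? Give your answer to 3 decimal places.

For each component E[X²] = Var + (mean)², giving I: 5.83; II: 22.011; III: 43.31.
Overall E[X²] = 0.48·5.83 + 0.27·22.011 + 0.25·43.31 = 19.5689.

19.569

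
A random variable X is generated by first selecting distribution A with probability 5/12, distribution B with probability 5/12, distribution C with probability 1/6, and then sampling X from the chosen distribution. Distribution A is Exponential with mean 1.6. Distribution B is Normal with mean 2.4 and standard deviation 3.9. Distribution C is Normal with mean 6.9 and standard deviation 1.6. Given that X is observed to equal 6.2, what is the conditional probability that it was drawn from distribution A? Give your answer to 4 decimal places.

0.0776

Likelihoods f(6.2 | ·): A: 0.0129715; B: 0.0636343; C: 0.226583.
Posterior ∝ prior × likelihood. Numerator for A: 0.416667·0.0129715 = 0.00540478.
Normalizing constant: 0.416667·0.0129715 + 0.416667·0.0636343 + 0.166667·0.226583 = 0.0696828.
P(A | observation) = 0.00540478 / 0.0696828 = 0.0775625.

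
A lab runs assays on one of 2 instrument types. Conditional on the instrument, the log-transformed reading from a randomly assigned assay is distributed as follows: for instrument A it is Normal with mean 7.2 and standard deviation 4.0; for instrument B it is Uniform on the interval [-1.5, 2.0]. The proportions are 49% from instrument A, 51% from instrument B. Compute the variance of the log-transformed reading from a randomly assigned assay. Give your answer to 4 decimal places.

20.4314

Per component, A: μ=7.2, E[X²]=67.84; B: μ=0.25, E[X²]=1.08333.
E[X] = 0.49·7.2 + 0.51·0.25 = 3.6555.
E[X²] = 0.49·67.84 + 0.51·1.08333 = 33.7941.
Var(X) = E[X²] − (E[X])² = 33.7941 − 13.3627 = 20.4314.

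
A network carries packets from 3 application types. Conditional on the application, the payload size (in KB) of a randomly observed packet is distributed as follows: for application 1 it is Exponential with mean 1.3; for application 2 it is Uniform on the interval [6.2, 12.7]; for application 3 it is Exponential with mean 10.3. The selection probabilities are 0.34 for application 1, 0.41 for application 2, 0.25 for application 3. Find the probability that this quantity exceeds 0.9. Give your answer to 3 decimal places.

0.809

Conditional on each application, P(X > 0.9): 1: 0.50042; 2: 1; 3: 0.91633.
By total probability, P(X > 0.9) = 0.34·0.50042 + 0.41·1 + 0.25·0.91633 = 0.809225.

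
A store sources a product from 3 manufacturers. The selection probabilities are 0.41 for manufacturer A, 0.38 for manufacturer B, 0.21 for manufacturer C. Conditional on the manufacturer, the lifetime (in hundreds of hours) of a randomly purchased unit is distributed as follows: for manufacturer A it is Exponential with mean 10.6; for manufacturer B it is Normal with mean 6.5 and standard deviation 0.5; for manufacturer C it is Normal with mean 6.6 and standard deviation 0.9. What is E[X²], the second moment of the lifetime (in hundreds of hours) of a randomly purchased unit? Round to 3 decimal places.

For each component E[X²] = Var + (mean)², giving A: 224.72; B: 42.5; C: 44.37.
Overall E[X²] = 0.41·224.72 + 0.38·42.5 + 0.21·44.37 = 117.603.

117.603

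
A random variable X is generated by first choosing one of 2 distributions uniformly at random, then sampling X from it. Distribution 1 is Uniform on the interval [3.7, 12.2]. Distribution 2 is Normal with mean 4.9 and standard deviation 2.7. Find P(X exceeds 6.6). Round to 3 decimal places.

Conditional on each component, P(X > 6.6): 1: 0.658824; 2: 0.264468.
By total probability, P(X > 6.6) = 0.5·0.658824 + 0.5·0.264468 = 0.461646.

0.462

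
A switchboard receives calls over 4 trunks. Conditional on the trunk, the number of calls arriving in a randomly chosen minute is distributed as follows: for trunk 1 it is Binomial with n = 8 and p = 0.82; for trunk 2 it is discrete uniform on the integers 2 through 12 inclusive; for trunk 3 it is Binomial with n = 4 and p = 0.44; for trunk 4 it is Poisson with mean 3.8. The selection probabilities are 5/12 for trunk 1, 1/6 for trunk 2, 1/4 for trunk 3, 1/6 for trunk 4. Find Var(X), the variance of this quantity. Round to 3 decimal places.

7.583

Per component, 1: μ=6.56, E[X²]=44.2144; 2: μ=7, E[X²]=59; 3: μ=1.76, E[X²]=4.0832; 4: μ=3.8, E[X²]=18.24.
E[X] = 0.416667·6.56 + 0.166667·7 + 0.25·1.76 + 0.166667·3.8 = 4.97333.
E[X²] = 0.416667·44.2144 + 0.166667·59 + 0.25·4.0832 + 0.166667·18.24 = 32.3168.
Var(X) = E[X²] − (E[X])² = 32.3168 − 24.734 = 7.58276.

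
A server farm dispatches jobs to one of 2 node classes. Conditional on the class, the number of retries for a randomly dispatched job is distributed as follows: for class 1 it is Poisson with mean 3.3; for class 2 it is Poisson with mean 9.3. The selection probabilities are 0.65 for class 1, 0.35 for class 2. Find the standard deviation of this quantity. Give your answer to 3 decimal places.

3.686

Per component, 1: μ=3.3, E[X²]=14.19; 2: μ=9.3, E[X²]=95.79.
E[X] = 0.65·3.3 + 0.35·9.3 = 5.4.
E[X²] = 0.65·14.19 + 0.35·95.79 = 42.75.
Var(X) = E[X²] − (E[X])² = 42.75 − 29.16 = 13.59.
SD(X) = √13.59 = 3.68646.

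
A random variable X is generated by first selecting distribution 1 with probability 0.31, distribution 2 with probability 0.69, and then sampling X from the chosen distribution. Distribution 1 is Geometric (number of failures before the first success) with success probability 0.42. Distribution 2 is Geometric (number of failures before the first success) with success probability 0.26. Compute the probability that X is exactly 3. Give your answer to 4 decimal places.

0.0981

Conditional on each component, P(X = 3): 1: 0.081947; 2: 0.105358.
By total probability, P(X = 3) = 0.31·0.081947 + 0.69·0.105358 = 0.0981008.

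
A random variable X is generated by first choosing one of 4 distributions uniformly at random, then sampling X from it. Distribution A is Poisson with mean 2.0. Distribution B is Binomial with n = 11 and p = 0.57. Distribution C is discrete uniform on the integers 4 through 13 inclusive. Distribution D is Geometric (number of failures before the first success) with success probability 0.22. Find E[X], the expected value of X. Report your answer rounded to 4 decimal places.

5.0789

Component means — A: 2; B: 6.27; C: 8.5; D: 3.54545.
E[X] = 0.25·2 + 0.25·6.27 + 0.25·8.5 + 0.25·3.54545 = 5.07886.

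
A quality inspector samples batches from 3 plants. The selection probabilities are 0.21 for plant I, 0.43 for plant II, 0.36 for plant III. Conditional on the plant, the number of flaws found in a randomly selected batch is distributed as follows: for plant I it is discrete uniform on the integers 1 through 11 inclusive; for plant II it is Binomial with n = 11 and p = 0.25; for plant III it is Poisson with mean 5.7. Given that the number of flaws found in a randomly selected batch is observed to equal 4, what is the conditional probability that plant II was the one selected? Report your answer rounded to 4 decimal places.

0.5066

Likelihoods P(X=4 | ·): I: 0.0909091; II: 0.172069; III: 0.147167.
Posterior ∝ prior × likelihood. Numerator for II: 0.43·0.172069 = 0.0739897.
Normalizing constant: 0.21·0.0909091 + 0.43·0.172069 + 0.36·0.147167 = 0.146061.
P(II | observation) = 0.0739897 / 0.146061 = 0.506568.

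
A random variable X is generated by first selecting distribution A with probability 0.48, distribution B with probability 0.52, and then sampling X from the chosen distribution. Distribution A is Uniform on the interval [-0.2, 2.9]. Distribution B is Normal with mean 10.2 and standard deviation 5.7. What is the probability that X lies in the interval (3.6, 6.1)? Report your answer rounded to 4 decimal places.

0.0585

Conditional on each component, P(3.6 < X < 6.1): A: 0; B: 0.112525.
By total probability, P(3.6 < X < 6.1) = 0.48·0 + 0.52·0.112525 = 0.058513.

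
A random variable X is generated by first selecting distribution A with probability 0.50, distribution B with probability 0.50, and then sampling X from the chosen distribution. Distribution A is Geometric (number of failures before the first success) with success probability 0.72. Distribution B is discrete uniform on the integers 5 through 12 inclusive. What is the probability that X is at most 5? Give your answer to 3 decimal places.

Conditional on each component, P(X ≤ 5): A: 0.999518; B: 0.125.
By total probability, P(X ≤ 5) = 0.5·0.999518 + 0.5·0.125 = 0.562259.

0.562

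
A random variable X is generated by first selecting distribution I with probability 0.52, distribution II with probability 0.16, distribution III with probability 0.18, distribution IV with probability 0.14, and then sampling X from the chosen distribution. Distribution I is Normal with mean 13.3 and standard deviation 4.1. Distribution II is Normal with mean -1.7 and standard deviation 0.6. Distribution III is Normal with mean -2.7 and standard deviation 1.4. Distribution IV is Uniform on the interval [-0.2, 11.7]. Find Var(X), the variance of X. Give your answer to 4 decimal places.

Per component, I: μ=13.3, E[X²]=193.7; II: μ=-1.7, E[X²]=3.25; III: μ=-2.7, E[X²]=9.25; IV: μ=5.75, E[X²]=44.8633.
E[X] = 0.52·13.3 + 0.16·-1.7 + 0.18·-2.7 + 0.14·5.75 = 6.963.
E[X²] = 0.52·193.7 + 0.16·3.25 + 0.18·9.25 + 0.14·44.8633 = 109.19.
Var(X) = E[X²] − (E[X])² = 109.19 − 48.4834 = 60.7065.

60.7065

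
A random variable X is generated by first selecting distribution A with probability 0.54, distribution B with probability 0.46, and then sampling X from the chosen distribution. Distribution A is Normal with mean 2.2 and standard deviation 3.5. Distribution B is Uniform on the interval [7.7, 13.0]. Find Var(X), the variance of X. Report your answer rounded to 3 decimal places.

24.191

Per component, A: μ=2.2, E[X²]=17.09; B: μ=10.35, E[X²]=109.463.
E[X] = 0.54·2.2 + 0.46·10.35 = 5.949.
E[X²] = 0.54·17.09 + 0.46·109.463 = 59.5817.
Var(X) = E[X²] − (E[X])² = 59.5817 − 35.3906 = 24.1911.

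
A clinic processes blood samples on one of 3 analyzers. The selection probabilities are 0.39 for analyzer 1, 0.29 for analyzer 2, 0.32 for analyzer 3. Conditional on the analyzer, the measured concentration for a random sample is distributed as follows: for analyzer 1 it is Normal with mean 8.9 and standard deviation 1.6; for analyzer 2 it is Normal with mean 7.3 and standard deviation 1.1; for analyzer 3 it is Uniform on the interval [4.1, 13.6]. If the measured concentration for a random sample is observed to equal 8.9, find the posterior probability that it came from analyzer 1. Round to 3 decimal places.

0.581

Likelihoods f(8.9 | ·): 1: 0.249339; 2: 0.125921; 3: 0.105263.
Posterior ∝ prior × likelihood. Numerator for 1: 0.39·0.249339 = 0.0972422.
Normalizing constant: 0.39·0.249339 + 0.29·0.125921 + 0.32·0.105263 = 0.167444.
P(1 | observation) = 0.0972422 / 0.167444 = 0.580746.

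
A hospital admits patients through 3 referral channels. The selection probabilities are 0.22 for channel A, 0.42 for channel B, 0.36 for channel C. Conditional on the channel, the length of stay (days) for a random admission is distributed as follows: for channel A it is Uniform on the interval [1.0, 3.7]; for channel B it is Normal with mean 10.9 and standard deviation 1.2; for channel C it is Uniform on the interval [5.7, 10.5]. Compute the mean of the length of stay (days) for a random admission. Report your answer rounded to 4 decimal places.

8.0110

Component means — A: 2.35; B: 10.9; C: 8.1.
E[X] = 0.22·2.35 + 0.42·10.9 + 0.36·8.1 = 8.011.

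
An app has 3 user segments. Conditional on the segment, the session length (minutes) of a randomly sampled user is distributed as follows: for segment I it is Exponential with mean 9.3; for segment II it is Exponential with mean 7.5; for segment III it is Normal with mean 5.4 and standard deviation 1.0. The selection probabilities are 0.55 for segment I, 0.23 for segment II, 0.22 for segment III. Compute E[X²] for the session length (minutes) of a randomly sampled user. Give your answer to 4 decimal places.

127.6492

For each component E[X²] = Var + (mean)², giving I: 172.98; II: 112.5; III: 30.16.
Overall E[X²] = 0.55·172.98 + 0.23·112.5 + 0.22·30.16 = 127.649.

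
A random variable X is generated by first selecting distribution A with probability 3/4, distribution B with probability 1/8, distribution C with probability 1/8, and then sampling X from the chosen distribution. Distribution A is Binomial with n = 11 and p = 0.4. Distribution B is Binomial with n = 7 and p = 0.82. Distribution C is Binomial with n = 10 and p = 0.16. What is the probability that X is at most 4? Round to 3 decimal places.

0.537

Conditional on each component, P(X ≤ 4): A: 0.532774; B: 0.115415; C: 0.98699.
By total probability, P(X ≤ 4) = 0.75·0.532774 + 0.125·0.115415 + 0.125·0.98699 = 0.537381.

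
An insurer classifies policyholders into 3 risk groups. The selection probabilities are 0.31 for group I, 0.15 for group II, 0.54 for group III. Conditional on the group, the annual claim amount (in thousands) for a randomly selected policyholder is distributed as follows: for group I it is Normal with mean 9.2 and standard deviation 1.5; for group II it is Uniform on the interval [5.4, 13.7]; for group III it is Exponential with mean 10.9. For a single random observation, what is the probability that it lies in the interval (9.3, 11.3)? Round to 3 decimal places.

0.196

Conditional on each group, P(9.3 < X < 11.3): I: 0.392667; II: 0.240964; III: 0.0714207.
By total probability, P(9.3 < X < 11.3) = 0.31·0.392667 + 0.15·0.240964 + 0.54·0.0714207 = 0.196438.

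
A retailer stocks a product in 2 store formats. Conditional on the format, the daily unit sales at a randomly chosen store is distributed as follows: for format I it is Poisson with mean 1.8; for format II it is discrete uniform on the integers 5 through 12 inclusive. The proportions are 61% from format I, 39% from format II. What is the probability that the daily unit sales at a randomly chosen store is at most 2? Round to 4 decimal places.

Conditional on each format, P(X ≤ 2): I: 0.730621; II: 0.
By total probability, P(X ≤ 2) = 0.61·0.730621 + 0.39·0 = 0.445679.

0.4457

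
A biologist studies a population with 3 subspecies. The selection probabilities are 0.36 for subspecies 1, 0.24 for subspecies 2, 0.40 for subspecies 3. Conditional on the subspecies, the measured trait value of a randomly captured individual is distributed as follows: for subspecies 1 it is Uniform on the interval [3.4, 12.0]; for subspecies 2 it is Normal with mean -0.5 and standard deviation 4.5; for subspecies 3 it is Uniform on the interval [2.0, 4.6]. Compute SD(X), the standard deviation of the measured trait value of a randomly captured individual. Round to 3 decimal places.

4.158

Per component, 1: μ=7.7, E[X²]=65.4533; 2: μ=-0.5, E[X²]=20.5; 3: μ=3.3, E[X²]=11.4533.
E[X] = 0.36·7.7 + 0.24·-0.5 + 0.4·3.3 = 3.972.
E[X²] = 0.36·65.4533 + 0.24·20.5 + 0.4·11.4533 = 33.0645.
Var(X) = E[X²] − (E[X])² = 33.0645 − 15.7768 = 17.2877.
SD(X) = √17.2877 = 4.15785.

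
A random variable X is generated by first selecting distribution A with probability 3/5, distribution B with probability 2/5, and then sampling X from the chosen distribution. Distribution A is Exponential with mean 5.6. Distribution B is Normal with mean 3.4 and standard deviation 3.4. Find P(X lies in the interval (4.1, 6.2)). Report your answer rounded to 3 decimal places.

0.176

Conditional on each component, P(4.1 < X < 6.2): A: 0.150376; B: 0.213338.
By total probability, P(4.1 < X < 6.2) = 0.6·0.150376 + 0.4·0.213338 = 0.17556.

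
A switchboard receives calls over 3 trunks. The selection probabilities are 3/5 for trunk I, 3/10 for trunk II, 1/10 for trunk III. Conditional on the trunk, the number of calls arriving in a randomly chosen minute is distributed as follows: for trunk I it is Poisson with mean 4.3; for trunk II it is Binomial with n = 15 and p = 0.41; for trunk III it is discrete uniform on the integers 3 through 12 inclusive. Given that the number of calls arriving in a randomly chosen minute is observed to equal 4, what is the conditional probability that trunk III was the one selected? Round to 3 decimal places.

Likelihoods P(X=4 | ·): I: 0.193284; II: 0.116316; III: 0.1.
Posterior ∝ prior × likelihood. Numerator for III: 0.1·0.1 = 0.01.
Normalizing constant: 0.6·0.193284 + 0.3·0.116316 + 0.1·0.1 = 0.160865.
P(III | observation) = 0.01 / 0.160865 = 0.0621638.

0.062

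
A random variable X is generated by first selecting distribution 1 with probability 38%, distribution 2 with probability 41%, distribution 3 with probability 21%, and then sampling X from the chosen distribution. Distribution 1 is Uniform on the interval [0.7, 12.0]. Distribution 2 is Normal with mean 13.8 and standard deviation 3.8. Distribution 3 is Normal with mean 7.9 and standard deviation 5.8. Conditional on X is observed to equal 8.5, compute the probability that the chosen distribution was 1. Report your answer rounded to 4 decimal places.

Likelihoods f(8.5 | ·): 1: 0.0884956; 2: 0.0396928; 3: 0.0684161.
Posterior ∝ prior × likelihood. Numerator for 1: 0.38·0.0884956 = 0.0336283.
Normalizing constant: 0.38·0.0884956 + 0.41·0.0396928 + 0.21·0.0684161 = 0.0642698.
P(1 | observation) = 0.0336283 / 0.0642698 = 0.523237.

0.5232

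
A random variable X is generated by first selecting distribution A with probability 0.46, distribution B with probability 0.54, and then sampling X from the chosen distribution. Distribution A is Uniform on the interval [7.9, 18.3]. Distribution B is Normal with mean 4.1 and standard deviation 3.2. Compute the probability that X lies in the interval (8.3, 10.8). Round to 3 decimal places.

0.152

Conditional on each component, P(8.3 < X < 10.8): A: 0.240385; B: 0.0765346.
By total probability, P(8.3 < X < 10.8) = 0.46·0.240385 + 0.54·0.0765346 = 0.151906.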